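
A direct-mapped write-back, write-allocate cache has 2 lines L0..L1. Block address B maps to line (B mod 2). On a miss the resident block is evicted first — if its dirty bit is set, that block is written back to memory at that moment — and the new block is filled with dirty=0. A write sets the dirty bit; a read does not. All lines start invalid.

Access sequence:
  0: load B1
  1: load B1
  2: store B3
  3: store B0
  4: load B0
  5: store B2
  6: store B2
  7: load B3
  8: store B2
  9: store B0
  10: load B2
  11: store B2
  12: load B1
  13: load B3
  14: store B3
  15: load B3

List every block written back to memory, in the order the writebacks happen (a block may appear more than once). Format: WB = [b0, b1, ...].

0: R B1 -> L1 miss  d=-]
1: R B1 -> L1 hit  d=-]
2: W B3 -> L1 miss  d=D]
3: W B0 -> L0 miss  d=D]
4: R B0 -> L0 hit  d=D]
5: W B2 -> L0 miss wb->B0  d=D]
6: W B2 -> L0 hit  d=D]
7: R B3 -> L1 hit  d=D]
8: W B2 -> L0 hit  d=D]
9: W B0 -> L0 miss wb->B2  d=D]
10: R B2 -> L0 miss wb->B0  d=-]
11: W B2 -> L0 hit  d=D]
12: R B1 -> L1 miss wb->B3  d=-]
13: R B3 -> L1 miss  d=-]
14: W B3 -> L1 hit  d=D]
15: R B3 -> L1 hit  d=D]

WB = [0, 2, 0, 3]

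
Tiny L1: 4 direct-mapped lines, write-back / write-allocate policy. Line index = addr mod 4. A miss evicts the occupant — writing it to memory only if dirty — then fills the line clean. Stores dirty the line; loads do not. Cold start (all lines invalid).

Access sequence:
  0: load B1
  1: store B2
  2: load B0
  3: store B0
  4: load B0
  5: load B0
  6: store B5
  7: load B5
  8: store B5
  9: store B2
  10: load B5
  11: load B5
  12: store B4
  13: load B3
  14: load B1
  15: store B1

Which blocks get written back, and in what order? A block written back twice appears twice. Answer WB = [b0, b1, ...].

WB = [0, 5]

  0 | R B1 → L1 miss [-]
  1 | W B2 → L2 miss [D]
  2 | R B0 → L0 miss [-]
  3 | W B0 → L0 hit [D]
  4 | R B0 → L0 hit [D]
  5 | R B0 → L0 hit [D]
  6 | W B5 → L1 miss [D]
  7 | R B5 → L1 hit [D]
  8 | W B5 → L1 hit [D]
  9 | W B2 → L2 hit [D]
  10 | R B5 → L1 hit [D]
  11 | R B5 → L1 hit [D]
  12 | W B4 → L0 miss wb→B0 [D]
  13 | R B3 → L3 miss [-]
  14 | R B1 → L1 miss wb→B5 [-]
  15 | W B1 → L1 hit [D]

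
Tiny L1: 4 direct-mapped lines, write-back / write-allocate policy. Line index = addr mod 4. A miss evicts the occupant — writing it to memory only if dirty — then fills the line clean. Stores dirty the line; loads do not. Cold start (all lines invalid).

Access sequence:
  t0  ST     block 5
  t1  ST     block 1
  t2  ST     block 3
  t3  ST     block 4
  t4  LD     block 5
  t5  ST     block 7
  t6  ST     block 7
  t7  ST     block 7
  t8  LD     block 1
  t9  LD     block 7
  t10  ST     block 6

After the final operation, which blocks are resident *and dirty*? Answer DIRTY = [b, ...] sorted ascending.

0: W B5 -> L1 miss  d=D]
1: W B1 -> L1 miss wb->B5  d=D]
2: W B3 -> L3 miss  d=D]
3: W B4 -> L0 miss  d=D]
4: R B5 -> L1 miss wb->B1  d=-]
5: W B7 -> L3 miss wb->B3  d=D]
6: W B7 -> L3 hit  d=D]
7: W B7 -> L3 hit  d=D]
8: R B1 -> L1 miss  d=-]
9: R B7 -> L3 hit  d=D]
10: W B6 -> L2 miss  d=D]

DIRTY = [4, 6, 7]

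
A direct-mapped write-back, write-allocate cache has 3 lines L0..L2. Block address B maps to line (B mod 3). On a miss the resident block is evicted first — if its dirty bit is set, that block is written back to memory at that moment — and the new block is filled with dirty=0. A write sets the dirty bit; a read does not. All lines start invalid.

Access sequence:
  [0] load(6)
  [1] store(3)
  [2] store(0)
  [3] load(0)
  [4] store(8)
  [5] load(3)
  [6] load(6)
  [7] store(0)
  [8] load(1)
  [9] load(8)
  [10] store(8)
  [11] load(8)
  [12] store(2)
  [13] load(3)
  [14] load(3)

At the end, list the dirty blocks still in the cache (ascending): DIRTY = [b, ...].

DIRTY = [2]

  0 | R B6 → L0 miss [-]
  1 | W B3 → L0 miss [D]
  2 | W B0 → L0 miss wb→B3 [D]
  3 | R B0 → L0 hit [D]
  4 | W B8 → L2 miss [D]
  5 | R B3 → L0 miss wb→B0 [-]
  6 | R B6 → L0 miss [-]
  7 | W B0 → L0 miss [D]
  8 | R B1 → L1 miss [-]
  9 | R B8 → L2 hit [D]
  10 | W B8 → L2 hit [D]
  11 | R B8 → L2 hit [D]
  12 | W B2 → L2 miss wb→B8 [D]
  13 | R B3 → L0 miss wb→B0 [-]
  14 | R B3 → L0 hit [-]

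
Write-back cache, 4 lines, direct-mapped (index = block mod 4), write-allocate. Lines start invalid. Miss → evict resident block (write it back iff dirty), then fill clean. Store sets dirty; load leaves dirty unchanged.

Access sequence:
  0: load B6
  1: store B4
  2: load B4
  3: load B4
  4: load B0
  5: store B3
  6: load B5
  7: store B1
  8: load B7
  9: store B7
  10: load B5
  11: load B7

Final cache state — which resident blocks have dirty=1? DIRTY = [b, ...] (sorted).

DIRTY = [7]

  0 | R B6 → L2 miss [-]
  1 | W B4 → L0 miss [D]
  2 | R B4 → L0 hit [D]
  3 | R B4 → L0 hit [D]
  4 | R B0 → L0 miss wb→B4 [-]
  5 | W B3 → L3 miss [D]
  6 | R B5 → L1 miss [-]
  7 | W B1 → L1 miss [D]
  8 | R B7 → L3 miss wb→B3 [-]
  9 | W B7 → L3 hit [D]
  10 | R B5 → L1 miss wb→B1 [-]
  11 | R B7 → L3 hit [D]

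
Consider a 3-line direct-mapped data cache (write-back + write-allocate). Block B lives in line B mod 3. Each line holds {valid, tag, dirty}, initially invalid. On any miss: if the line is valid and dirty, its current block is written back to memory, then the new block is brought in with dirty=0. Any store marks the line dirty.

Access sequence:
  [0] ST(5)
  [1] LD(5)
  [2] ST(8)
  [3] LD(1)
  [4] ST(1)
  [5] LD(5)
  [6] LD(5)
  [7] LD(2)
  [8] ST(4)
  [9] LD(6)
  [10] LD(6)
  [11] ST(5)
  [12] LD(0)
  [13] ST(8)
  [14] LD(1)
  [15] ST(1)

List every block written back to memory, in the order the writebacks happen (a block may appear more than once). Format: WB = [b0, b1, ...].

0: W B5 -> L2 miss  d=D]
1: R B5 -> L2 hit  d=D]
2: W B8 -> L2 miss wb->B5  d=D]
3: R B1 -> L1 miss  d=-]
4: W B1 -> L1 hit  d=D]
5: R B5 -> L2 miss wb->B8  d=-]
6: R B5 -> L2 hit  d=-]
7: R B2 -> L2 miss  d=-]
8: W B4 -> L1 miss wb->B1  d=D]
9: R B6 -> L0 miss  d=-]
10: R B6 -> L0 hit  d=-]
11: W B5 -> L2 miss  d=D]
12: R B0 -> L0 miss  d=-]
13: W B8 -> L2 miss wb->B5  d=D]
14: R B1 -> L1 miss wb->B4  d=-]
15: W B1 -> L1 hit  d=D]

WB = [5, 8, 1, 5, 4]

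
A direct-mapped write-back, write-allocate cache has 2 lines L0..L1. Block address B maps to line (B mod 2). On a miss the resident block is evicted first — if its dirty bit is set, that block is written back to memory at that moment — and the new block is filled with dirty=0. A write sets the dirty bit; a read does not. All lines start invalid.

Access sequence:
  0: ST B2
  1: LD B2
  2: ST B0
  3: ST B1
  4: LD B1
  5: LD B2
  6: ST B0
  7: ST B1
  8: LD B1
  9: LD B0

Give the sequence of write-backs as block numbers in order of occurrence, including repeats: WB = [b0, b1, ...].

0: W B2 → L0 miss [D]
1: R B2 → L0 hit [D]
2: W B0 → L0 miss wb→B2 [D]
3: W B1 → L1 miss [D]
4: R B1 → L1 hit [D]
5: R B2 → L0 miss wb→B0 [-]
6: W B0 → L0 miss [D]
7: W B1 → L1 hit [D]
8: R B1 → L1 hit [D]
9: R B0 → L0 hit [D]

WB = [2, 0]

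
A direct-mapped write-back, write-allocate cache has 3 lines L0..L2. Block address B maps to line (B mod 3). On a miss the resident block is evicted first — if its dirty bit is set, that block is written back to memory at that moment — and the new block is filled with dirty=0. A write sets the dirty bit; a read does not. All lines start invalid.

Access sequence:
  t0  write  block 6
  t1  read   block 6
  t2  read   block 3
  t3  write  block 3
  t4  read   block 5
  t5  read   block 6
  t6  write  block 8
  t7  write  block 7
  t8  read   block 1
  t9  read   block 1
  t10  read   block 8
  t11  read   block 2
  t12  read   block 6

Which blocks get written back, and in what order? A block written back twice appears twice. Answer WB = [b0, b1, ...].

WB = [6, 3, 7, 8]

0: W B6 -> L0 miss  d=D]
1: R B6 -> L0 hit  d=D]
2: R B3 -> L0 miss wb->B6  d=-]
3: W B3 -> L0 hit  d=D]
4: R B5 -> L2 miss  d=-]
5: R B6 -> L0 miss wb->B3  d=-]
6: W B8 -> L2 miss  d=D]
7: W B7 -> L1 miss  d=D]
8: R B1 -> L1 miss wb->B7  d=-]
9: R B1 -> L1 hit  d=-]
10: R B8 -> L2 hit  d=D]
11: R B2 -> L2 miss wb->B8  d=-]
12: R B6 -> L0 hit  d=-]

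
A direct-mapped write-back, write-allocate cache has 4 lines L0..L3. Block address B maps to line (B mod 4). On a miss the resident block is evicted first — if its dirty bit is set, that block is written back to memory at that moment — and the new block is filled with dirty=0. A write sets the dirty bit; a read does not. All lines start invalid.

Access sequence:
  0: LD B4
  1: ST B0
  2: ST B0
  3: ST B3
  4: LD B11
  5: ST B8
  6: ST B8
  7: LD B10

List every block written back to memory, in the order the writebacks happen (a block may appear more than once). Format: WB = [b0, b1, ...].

WB = [3, 0]

0: R B4 → L0 miss [-]
1: W B0 → L0 miss [D]
2: W B0 → L0 hit [D]
3: W B3 → L3 miss [D]
4: R B11 → L3 miss wb→B3 [-]
5: W B8 → L0 miss wb→B0 [D]
6: W B8 → L0 hit [D]
7: R B10 → L2 miss [-]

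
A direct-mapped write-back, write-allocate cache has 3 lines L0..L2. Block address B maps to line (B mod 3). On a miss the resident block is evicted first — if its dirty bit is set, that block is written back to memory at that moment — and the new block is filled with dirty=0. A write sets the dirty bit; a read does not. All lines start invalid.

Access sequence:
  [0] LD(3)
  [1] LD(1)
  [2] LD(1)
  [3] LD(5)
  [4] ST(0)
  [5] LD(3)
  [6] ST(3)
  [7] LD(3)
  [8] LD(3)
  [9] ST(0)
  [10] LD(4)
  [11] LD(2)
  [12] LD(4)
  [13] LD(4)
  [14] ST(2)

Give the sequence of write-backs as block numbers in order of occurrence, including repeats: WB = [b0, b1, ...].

  0 | R B3 → L0 miss [-]
  1 | R B1 → L1 miss [-]
  2 | R B1 → L1 hit [-]
  3 | R B5 → L2 miss [-]
  4 | W B0 → L0 miss [D]
  5 | R B3 → L0 miss wb→B0 [-]
  6 | W B3 → L0 hit [D]
  7 | R B3 → L0 hit [D]
  8 | R B3 → L0 hit [D]
  9 | W B0 → L0 miss wb→B3 [D]
  10 | R B4 → L1 miss [-]
  11 | R B2 → L2 miss [-]
  12 | R B4 → L1 hit [-]
  13 | R B4 → L1 hit [-]
  14 | W B2 → L2 hit [D]

WB = [0, 3]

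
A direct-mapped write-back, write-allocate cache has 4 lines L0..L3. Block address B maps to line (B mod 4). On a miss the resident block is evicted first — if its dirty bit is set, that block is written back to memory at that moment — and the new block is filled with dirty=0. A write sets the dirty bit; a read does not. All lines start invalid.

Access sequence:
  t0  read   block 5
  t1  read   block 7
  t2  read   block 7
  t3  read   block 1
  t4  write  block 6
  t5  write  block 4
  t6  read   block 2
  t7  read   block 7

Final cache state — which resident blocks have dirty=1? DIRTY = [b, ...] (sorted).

DIRTY = [4]

0: R B5 → L1 miss [-]
1: R B7 → L3 miss [-]
2: R B7 → L3 hit [-]
3: R B1 → L1 miss [-]
4: W B6 → L2 miss [D]
5: W B4 → L0 miss [D]
6: R B2 → L2 miss wb→B6 [-]
7: R B7 → L3 hit [-]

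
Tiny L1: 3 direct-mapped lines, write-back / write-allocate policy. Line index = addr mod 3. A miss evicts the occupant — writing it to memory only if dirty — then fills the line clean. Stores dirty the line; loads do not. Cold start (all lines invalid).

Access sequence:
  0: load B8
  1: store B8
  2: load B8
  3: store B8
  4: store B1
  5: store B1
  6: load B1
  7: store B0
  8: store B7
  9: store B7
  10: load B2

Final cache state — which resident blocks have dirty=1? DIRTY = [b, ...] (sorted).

DIRTY = [0, 7]

  0 | R B8 → L2 miss [-]
  1 | W B8 → L2 hit [D]
  2 | R B8 → L2 hit [D]
  3 | W B8 → L2 hit [D]
  4 | W B1 → L1 miss [D]
  5 | W B1 → L1 hit [D]
  6 | R B1 → L1 hit [D]
  7 | W B0 → L0 miss [D]
  8 | W B7 → L1 miss wb→B1 [D]
  9 | W B7 → L1 hit [D]
  10 | R B2 → L2 miss wb→B8 [-]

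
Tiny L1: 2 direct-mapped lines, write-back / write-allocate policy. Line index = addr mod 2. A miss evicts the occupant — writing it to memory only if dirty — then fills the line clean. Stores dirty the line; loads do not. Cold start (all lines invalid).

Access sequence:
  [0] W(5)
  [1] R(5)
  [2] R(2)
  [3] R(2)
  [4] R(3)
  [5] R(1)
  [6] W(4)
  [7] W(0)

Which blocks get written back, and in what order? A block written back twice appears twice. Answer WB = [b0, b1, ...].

  0 | W B5 → L1 miss [D]
  1 | R B5 → L1 hit [D]
  2 | R B2 → L0 miss [-]
  3 | R B2 → L0 hit [-]
  4 | R B3 → L1 miss wb→B5 [-]
  5 | R B1 → L1 miss [-]
  6 | W B4 → L0 miss [D]
  7 | W B0 → L0 miss wb→B4 [D]

WB = [5, 4]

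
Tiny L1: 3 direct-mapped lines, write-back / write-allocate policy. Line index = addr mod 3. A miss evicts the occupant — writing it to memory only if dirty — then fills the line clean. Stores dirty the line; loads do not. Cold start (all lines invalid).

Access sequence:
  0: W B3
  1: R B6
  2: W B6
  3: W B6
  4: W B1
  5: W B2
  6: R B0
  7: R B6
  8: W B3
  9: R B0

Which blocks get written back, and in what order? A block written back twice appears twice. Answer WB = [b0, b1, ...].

0: W B3 → L0 miss [D]
1: R B6 → L0 miss wb→B3 [-]
2: W B6 → L0 hit [D]
3: W B6 → L0 hit [D]
4: W B1 → L1 miss [D]
5: W B2 → L2 miss [D]
6: R B0 → L0 miss wb→B6 [-]
7: R B6 → L0 miss [-]
8: W B3 → L0 miss [D]
9: R B0 → L0 miss wb→B3 [-]

WB = [3, 6, 3]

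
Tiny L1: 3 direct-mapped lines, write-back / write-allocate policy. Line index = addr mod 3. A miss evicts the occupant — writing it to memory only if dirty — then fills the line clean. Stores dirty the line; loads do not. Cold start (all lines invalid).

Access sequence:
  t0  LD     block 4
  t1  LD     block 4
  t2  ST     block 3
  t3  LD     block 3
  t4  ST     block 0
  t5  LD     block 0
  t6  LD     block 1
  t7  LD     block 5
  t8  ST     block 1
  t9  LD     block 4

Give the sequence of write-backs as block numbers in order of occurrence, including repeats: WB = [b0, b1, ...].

WB = [3, 1]

0: R B4 -> L1 miss  d=-]
1: R B4 -> L1 hit  d=-]
2: W B3 -> L0 miss  d=D]
3: R B3 -> L0 hit  d=D]
4: W B0 -> L0 miss wb->B3  d=D]
5: R B0 -> L0 hit  d=D]
6: R B1 -> L1 miss  d=-]
7: R B5 -> L2 miss  d=-]
8: W B1 -> L1 hit  d=D]
9: R B4 -> L1 miss wb->B1  d=-]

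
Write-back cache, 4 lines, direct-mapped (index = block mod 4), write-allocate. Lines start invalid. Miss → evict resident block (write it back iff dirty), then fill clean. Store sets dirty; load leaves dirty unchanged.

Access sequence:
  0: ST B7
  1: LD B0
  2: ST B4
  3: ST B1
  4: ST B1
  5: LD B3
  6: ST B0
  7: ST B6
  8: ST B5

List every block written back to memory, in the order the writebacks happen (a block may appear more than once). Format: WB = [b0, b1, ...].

0: W B7 -> L3 miss  d=D]
1: R B0 -> L0 miss  d=-]
2: W B4 -> L0 miss  d=D]
3: W B1 -> L1 miss  d=D]
4: W B1 -> L1 hit  d=D]
5: R B3 -> L3 miss wb->B7  d=-]
6: W B0 -> L0 miss wb->B4  d=D]
7: W B6 -> L2 miss  d=D]
8: W B5 -> L1 miss wb->B1  d=D]

WB = [7, 4, 1]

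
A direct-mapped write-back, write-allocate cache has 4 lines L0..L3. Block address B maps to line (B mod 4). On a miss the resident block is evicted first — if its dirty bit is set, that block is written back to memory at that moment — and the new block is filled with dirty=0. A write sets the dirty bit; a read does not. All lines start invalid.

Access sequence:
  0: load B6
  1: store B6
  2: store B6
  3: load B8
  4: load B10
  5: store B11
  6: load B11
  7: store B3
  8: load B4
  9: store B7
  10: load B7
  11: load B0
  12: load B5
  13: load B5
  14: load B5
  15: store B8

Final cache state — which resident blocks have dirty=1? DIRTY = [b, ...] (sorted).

DIRTY = [7, 8]

0: R B6 → L2 miss [-]
1: W B6 → L2 hit [D]
2: W B6 → L2 hit [D]
3: R B8 → L0 miss [-]
4: R B10 → L2 miss wb→B6 [-]
5: W B11 → L3 miss [D]
6: R B11 → L3 hit [D]
7: W B3 → L3 miss wb→B11 [D]
8: R B4 → L0 miss [-]
9: W B7 → L3 miss wb→B3 [D]
10: R B7 → L3 hit [D]
11: R B0 → L0 miss [-]
12: R B5 → L1 miss [-]
13: R B5 → L1 hit [-]
14: R B5 → L1 hit [-]
15: W B8 → L0 miss [D]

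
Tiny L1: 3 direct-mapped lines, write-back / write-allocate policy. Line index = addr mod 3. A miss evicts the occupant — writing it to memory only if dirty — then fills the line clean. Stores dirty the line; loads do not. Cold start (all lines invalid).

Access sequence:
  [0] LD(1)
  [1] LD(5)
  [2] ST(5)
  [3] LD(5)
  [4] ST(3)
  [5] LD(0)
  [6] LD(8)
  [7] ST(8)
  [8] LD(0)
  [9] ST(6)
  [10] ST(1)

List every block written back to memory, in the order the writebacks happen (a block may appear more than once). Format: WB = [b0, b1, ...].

WB = [3, 5]

0: R B1 → L1 miss [-]
1: R B5 → L2 miss [-]
2: W B5 → L2 hit [D]
3: R B5 → L2 hit [D]
4: W B3 → L0 miss [D]
5: R B0 → L0 miss wb→B3 [-]
6: R B8 → L2 miss wb→B5 [-]
7: W B8 → L2 hit [D]
8: R B0 → L0 hit [-]
9: W B6 → L0 miss [D]
10: W B1 → L1 hit [D]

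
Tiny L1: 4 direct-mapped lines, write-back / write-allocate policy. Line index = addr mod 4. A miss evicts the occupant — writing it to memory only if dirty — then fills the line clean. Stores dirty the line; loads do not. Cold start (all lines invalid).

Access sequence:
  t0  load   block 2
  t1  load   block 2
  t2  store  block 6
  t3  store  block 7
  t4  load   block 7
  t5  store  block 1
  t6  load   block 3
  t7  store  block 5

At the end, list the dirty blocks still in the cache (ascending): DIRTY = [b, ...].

DIRTY = [5, 6]

  0 | R B2 → L2 miss [-]
  1 | R B2 → L2 hit [-]
  2 | W B6 → L2 miss [D]
  3 | W B7 → L3 miss [D]
  4 | R B7 → L3 hit [D]
  5 | W B1 → L1 miss [D]
  6 | R B3 → L3 miss wb→B7 [-]
  7 | W B5 → L1 miss wb→B1 [D]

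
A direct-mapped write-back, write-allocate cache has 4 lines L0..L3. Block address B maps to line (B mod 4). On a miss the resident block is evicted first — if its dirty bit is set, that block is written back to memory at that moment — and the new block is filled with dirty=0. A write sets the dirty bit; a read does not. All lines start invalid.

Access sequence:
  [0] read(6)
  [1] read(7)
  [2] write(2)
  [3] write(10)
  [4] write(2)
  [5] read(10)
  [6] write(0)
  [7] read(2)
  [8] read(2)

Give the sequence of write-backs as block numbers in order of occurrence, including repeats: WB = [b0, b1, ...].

WB = [2, 10, 2]

0: R B6 → L2 miss [-]
1: R B7 → L3 miss [-]
2: W B2 → L2 miss [D]
3: W B10 → L2 miss wb→B2 [D]
4: W B2 → L2 miss wb→B10 [D]
5: R B10 → L2 miss wb→B2 [-]
6: W B0 → L0 miss [D]
7: R B2 → L2 miss [-]
8: R B2 → L2 hit [-]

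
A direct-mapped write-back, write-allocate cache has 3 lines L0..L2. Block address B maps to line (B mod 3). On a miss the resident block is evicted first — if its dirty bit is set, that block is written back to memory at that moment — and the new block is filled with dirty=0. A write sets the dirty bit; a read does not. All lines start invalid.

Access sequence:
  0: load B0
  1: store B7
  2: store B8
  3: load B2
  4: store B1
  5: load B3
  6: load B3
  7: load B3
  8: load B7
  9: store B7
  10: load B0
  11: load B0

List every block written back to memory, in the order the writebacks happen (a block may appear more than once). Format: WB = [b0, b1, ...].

WB = [8, 7, 1]

  0 | R B0 → L0 miss [-]
  1 | W B7 → L1 miss [D]
  2 | W B8 → L2 miss [D]
  3 | R B2 → L2 miss wb→B8 [-]
  4 | W B1 → L1 miss wb→B7 [D]
  5 | R B3 → L0 miss [-]
  6 | R B3 → L0 hit [-]
  7 | R B3 → L0 hit [-]
  8 | R B7 → L1 miss wb→B1 [-]
  9 | W B7 → L1 hit [D]
  10 | R B0 → L0 miss [-]
  11 | R B0 → L0 hit [-]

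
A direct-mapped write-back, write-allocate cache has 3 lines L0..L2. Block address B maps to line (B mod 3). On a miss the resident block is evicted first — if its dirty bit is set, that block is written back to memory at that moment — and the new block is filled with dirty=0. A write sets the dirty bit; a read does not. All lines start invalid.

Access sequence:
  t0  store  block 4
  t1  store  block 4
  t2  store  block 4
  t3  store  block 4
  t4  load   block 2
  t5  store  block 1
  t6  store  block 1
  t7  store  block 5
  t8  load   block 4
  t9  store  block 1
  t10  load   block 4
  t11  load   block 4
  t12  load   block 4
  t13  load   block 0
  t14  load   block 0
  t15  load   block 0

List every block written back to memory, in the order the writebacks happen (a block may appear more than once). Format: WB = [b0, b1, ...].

0: W B4 → L1 miss [D]
1: W B4 → L1 hit [D]
2: W B4 → L1 hit [D]
3: W B4 → L1 hit [D]
4: R B2 → L2 miss [-]
5: W B1 → L1 miss wb→B4 [D]
6: W B1 → L1 hit [D]
7: W B5 → L2 miss [D]
8: R B4 → L1 miss wb→B1 [-]
9: W B1 → L1 miss [D]
10: R B4 → L1 miss wb→B1 [-]
11: R B4 → L1 hit [-]
12: R B4 → L1 hit [-]
13: R B0 → L0 miss [-]
14: R B0 → L0 hit [-]
15: R B0 → L0 hit [-]

WB = [4, 1, 1]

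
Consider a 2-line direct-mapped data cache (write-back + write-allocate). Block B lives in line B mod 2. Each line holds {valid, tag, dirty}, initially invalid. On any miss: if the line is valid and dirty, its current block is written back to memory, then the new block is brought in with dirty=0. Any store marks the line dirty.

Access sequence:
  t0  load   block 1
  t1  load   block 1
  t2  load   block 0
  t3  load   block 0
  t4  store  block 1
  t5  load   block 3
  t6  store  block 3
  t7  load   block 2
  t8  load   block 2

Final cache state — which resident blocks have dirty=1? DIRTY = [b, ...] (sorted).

0: R B1 -> L1 miss  d=-]
1: R B1 -> L1 hit  d=-]
2: R B0 -> L0 miss  d=-]
3: R B0 -> L0 hit  d=-]
4: W B1 -> L1 hit  d=D]
5: R B3 -> L1 miss wb->B1  d=-]
6: W B3 -> L1 hit  d=D]
7: R B2 -> L0 miss  d=-]
8: R B2 -> L0 hit  d=-]

DIRTY = [3]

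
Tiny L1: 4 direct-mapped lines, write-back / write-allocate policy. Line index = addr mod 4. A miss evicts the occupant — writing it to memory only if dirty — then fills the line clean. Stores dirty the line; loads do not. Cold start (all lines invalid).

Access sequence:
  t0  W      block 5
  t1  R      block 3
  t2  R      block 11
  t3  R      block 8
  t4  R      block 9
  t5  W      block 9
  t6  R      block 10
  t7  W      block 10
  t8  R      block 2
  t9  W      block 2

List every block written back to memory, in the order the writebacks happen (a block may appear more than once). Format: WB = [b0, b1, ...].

  0 | W B5 → L1 miss [D]
  1 | R B3 → L3 miss [-]
  2 | R B11 → L3 miss [-]
  3 | R B8 → L0 miss [-]
  4 | R B9 → L1 miss wb→B5 [-]
  5 | W B9 → L1 hit [D]
  6 | R B10 → L2 miss [-]
  7 | W B10 → L2 hit [D]
  8 | R B2 → L2 miss wb→B10 [-]
  9 | W B2 → L2 hit [D]

WB = [5, 10]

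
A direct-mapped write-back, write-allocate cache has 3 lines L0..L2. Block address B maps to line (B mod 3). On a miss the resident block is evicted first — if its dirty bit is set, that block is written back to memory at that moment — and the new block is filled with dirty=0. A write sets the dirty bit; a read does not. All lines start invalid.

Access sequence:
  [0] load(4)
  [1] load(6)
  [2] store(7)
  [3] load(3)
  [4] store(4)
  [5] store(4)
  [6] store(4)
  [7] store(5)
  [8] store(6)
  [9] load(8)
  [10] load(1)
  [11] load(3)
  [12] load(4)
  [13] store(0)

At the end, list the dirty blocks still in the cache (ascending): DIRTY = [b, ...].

  0 | R B4 → L1 miss [-]
  1 | R B6 → L0 miss [-]
  2 | W B7 → L1 miss [D]
  3 | R B3 → L0 miss [-]
  4 | W B4 → L1 miss wb→B7 [D]
  5 | W B4 → L1 hit [D]
  6 | W B4 → L1 hit [D]
  7 | W B5 → L2 miss [D]
  8 | W B6 → L0 miss [D]
  9 | R B8 → L2 miss wb→B5 [-]
  10 | R B1 → L1 miss wb→B4 [-]
  11 | R B3 → L0 miss wb→B6 [-]
  12 | R B4 → L1 miss [-]
  13 | W B0 → L0 miss [D]

DIRTY = [0]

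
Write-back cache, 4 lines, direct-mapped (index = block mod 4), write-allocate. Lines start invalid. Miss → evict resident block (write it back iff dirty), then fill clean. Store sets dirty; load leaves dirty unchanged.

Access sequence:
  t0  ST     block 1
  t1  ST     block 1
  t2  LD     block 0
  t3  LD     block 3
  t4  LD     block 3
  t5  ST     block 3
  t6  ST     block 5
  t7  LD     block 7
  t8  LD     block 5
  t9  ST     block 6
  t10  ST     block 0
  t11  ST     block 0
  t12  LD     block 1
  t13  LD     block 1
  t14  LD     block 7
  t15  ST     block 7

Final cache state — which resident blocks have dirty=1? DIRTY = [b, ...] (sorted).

DIRTY = [0, 6, 7]

0: W B1 → L1 miss [D]
1: W B1 → L1 hit [D]
2: R B0 → L0 miss [-]
3: R B3 → L3 miss [-]
4: R B3 → L3 hit [-]
5: W B3 → L3 hit [D]
6: W B5 → L1 miss wb→B1 [D]
7: R B7 → L3 miss wb→B3 [-]
8: R B5 → L1 hit [D]
9: W B6 → L2 miss [D]
10: W B0 → L0 hit [D]
11: W B0 → L0 hit [D]
12: R B1 → L1 miss wb→B5 [-]
13: R B1 → L1 hit [-]
14: R B7 → L3 hit [-]
15: W B7 → L3 hit [D]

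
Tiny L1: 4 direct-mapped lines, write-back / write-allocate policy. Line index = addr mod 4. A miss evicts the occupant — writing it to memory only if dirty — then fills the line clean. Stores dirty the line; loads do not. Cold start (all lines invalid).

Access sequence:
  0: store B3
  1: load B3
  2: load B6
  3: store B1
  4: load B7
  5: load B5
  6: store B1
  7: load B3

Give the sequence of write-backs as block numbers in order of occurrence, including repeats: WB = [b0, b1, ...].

0: W B3 → L3 miss [D]
1: R B3 → L3 hit [D]
2: R B6 → L2 miss [-]
3: W B1 → L1 miss [D]
4: R B7 → L3 miss wb→B3 [-]
5: R B5 → L1 miss wb→B1 [-]
6: W B1 → L1 miss [D]
7: R B3 → L3 miss [-]

WB = [3, 1]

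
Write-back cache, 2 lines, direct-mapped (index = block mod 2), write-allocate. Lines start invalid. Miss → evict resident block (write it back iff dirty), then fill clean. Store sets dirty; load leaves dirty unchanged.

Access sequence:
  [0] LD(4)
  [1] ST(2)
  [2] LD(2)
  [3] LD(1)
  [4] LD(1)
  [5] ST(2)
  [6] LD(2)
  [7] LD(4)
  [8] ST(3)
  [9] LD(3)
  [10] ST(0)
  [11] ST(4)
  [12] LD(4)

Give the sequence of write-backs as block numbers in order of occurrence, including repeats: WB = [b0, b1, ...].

0: R B4 -> L0 miss  d=-]
1: W B2 -> L0 miss  d=D]
2: R B2 -> L0 hit  d=D]
3: R B1 -> L1 miss  d=-]
4: R B1 -> L1 hit  d=-]
5: W B2 -> L0 hit  d=D]
6: R B2 -> L0 hit  d=D]
7: R B4 -> L0 miss wb->B2  d=-]
8: W B3 -> L1 miss  d=D]
9: R B3 -> L1 hit  d=D]
10: W B0 -> L0 miss  d=D]
11: W B4 -> L0 miss wb->B0  d=D]
12: R B4 -> L0 hit  d=D]

WB = [2, 0]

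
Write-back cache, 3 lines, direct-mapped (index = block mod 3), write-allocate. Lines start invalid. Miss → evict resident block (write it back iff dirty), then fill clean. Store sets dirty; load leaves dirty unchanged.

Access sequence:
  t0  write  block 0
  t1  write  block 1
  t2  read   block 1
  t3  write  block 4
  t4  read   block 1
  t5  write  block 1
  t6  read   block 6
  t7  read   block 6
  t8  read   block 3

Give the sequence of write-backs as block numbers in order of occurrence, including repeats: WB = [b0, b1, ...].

WB = [1, 4, 0]

0: W B0 -> L0 miss  d=D]
1: W B1 -> L1 miss  d=D]
2: R B1 -> L1 hit  d=D]
3: W B4 -> L1 miss wb->B1  d=D]
4: R B1 -> L1 miss wb->B4  d=-]
5: W B1 -> L1 hit  d=D]
6: R B6 -> L0 miss wb->B0  d=-]
7: R B6 -> L0 hit  d=-]
8: R B3 -> L0 miss  d=-]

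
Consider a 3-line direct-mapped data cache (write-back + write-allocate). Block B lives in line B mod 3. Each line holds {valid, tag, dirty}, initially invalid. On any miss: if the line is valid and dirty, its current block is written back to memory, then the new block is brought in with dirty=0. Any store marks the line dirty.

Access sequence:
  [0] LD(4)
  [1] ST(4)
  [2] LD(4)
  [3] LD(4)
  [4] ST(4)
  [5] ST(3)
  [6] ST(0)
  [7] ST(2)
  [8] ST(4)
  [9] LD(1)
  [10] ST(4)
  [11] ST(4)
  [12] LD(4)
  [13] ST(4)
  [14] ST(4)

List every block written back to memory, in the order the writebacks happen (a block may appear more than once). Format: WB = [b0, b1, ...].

WB = [3, 4]

0: R B4 -> L1 miss  d=-]
1: W B4 -> L1 hit  d=D]
2: R B4 -> L1 hit  d=D]
3: R B4 -> L1 hit  d=D]
4: W B4 -> L1 hit  d=D]
5: W B3 -> L0 miss  d=D]
6: W B0 -> L0 miss wb->B3  d=D]
7: W B2 -> L2 miss  d=D]
8: W B4 -> L1 hit  d=D]
9: R B1 -> L1 miss wb->B4  d=-]
10: W B4 -> L1 miss  d=D]
11: W B4 -> L1 hit  d=D]
12: R B4 -> L1 hit  d=D]
13: W B4 -> L1 hit  d=D]
14: W B4 -> L1 hit  d=D]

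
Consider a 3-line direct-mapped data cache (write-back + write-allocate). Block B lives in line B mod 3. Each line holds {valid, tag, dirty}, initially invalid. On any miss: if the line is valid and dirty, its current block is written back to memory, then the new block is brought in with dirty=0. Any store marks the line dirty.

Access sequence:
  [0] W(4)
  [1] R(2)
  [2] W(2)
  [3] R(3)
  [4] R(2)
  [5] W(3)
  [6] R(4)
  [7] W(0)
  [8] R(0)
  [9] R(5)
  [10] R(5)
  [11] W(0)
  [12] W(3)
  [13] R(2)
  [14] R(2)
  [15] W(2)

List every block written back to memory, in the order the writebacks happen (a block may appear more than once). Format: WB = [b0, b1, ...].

0: W B4 -> L1 miss  d=D]
1: R B2 -> L2 miss  d=-]
2: W B2 -> L2 hit  d=D]
3: R B3 -> L0 miss  d=-]
4: R B2 -> L2 hit  d=D]
5: W B3 -> L0 hit  d=D]
6: R B4 -> L1 hit  d=D]
7: W B0 -> L0 miss wb->B3  d=D]
8: R B0 -> L0 hit  d=D]
9: R B5 -> L2 miss wb->B2  d=-]
10: R B5 -> L2 hit  d=-]
11: W B0 -> L0 hit  d=D]
12: W B3 -> L0 miss wb->B0  d=D]
13: R B2 -> L2 miss  d=-]
14: R B2 -> L2 hit  d=-]
15: W B2 -> L2 hit  d=D]

WB = [3, 2, 0]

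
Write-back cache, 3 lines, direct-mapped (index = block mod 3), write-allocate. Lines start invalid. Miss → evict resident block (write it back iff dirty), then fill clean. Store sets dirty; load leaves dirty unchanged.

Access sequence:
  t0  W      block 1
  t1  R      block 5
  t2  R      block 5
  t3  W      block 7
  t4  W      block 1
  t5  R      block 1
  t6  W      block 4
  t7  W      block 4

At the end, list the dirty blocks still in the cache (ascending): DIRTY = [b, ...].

  0 | W B1 → L1 miss [D]
  1 | R B5 → L2 miss [-]
  2 | R B5 → L2 hit [-]
  3 | W B7 → L1 miss wb→B1 [D]
  4 | W B1 → L1 miss wb→B7 [D]
  5 | R B1 → L1 hit [D]
  6 | W B4 → L1 miss wb→B1 [D]
  7 | W B4 → L1 hit [D]

DIRTY = [4]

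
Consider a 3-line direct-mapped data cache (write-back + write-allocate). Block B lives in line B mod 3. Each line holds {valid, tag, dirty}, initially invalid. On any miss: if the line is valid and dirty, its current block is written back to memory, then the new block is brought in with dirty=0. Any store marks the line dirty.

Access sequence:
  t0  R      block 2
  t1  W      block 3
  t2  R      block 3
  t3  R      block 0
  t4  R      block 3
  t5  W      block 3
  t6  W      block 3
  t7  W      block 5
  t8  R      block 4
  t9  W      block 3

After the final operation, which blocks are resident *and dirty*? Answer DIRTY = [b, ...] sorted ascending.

  0 | R B2 → L2 miss [-]
  1 | W B3 → L0 miss [D]
  2 | R B3 → L0 hit [D]
  3 | R B0 → L0 miss wb→B3 [-]
  4 | R B3 → L0 miss [-]
  5 | W B3 → L0 hit [D]
  6 | W B3 → L0 hit [D]
  7 | W B5 → L2 miss [D]
  8 | R B4 → L1 miss [-]
  9 | W B3 → L0 hit [D]

DIRTY = [3, 5]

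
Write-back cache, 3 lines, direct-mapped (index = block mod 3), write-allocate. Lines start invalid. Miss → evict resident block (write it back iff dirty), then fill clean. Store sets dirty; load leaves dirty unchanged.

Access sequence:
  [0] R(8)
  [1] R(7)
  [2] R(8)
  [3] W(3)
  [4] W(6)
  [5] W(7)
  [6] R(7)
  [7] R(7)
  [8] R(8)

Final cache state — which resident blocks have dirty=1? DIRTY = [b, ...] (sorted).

0: R B8 → L2 miss [-]
1: R B7 → L1 miss [-]
2: R B8 → L2 hit [-]
3: W B3 → L0 miss [D]
4: W B6 → L0 miss wb→B3 [D]
5: W B7 → L1 hit [D]
6: R B7 → L1 hit [D]
7: R B7 → L1 hit [D]
8: R B8 → L2 hit [-]

DIRTY = [6, 7]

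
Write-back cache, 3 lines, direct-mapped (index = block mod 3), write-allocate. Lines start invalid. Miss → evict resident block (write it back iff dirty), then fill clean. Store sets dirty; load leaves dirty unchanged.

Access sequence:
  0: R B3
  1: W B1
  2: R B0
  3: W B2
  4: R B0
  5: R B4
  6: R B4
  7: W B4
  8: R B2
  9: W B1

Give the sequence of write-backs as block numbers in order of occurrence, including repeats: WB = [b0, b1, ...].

WB = [1, 4]

0: R B3 → L0 miss [-]
1: W B1 → L1 miss [D]
2: R B0 → L0 miss [-]
3: W B2 → L2 miss [D]
4: R B0 → L0 hit [-]
5: R B4 → L1 miss wb→B1 [-]
6: R B4 → L1 hit [-]
7: W B4 → L1 hit [D]
8: R B2 → L2 hit [D]
9: W B1 → L1 miss wb→B4 [D]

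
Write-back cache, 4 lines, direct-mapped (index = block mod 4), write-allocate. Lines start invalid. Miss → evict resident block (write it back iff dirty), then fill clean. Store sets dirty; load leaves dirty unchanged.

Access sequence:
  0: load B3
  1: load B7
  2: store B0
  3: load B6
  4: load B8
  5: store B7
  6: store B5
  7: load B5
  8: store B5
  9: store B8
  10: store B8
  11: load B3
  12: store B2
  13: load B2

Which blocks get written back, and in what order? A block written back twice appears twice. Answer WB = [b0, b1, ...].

WB = [0, 7]

0: R B3 → L3 miss [-]
1: R B7 → L3 miss [-]
2: W B0 → L0 miss [D]
3: R B6 → L2 miss [-]
4: R B8 → L0 miss wb→B0 [-]
5: W B7 → L3 hit [D]
6: W B5 → L1 miss [D]
7: R B5 → L1 hit [D]
8: W B5 → L1 hit [D]
9: W B8 → L0 hit [D]
10: W B8 → L0 hit [D]
11: R B3 → L3 miss wb→B7 [-]
12: W B2 → L2 miss [D]
13: R B2 → L2 hit [D]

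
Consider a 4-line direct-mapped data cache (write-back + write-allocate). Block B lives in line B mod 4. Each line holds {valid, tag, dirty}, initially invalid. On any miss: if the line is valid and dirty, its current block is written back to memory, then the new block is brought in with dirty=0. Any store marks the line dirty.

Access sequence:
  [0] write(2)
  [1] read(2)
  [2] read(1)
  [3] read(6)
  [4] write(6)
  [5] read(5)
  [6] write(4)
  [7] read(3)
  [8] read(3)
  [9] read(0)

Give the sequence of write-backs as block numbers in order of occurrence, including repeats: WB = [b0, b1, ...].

WB = [2, 4]

  0 | W B2 → L2 miss [D]
  1 | R B2 → L2 hit [D]
  2 | R B1 → L1 miss [-]
  3 | R B6 → L2 miss wb→B2 [-]
  4 | W B6 → L2 hit [D]
  5 | R B5 → L1 miss [-]
  6 | W B4 → L0 miss [D]
  7 | R B3 → L3 miss [-]
  8 | R B3 → L3 hit [-]
  9 | R B0 → L0 miss wb→B4 [-]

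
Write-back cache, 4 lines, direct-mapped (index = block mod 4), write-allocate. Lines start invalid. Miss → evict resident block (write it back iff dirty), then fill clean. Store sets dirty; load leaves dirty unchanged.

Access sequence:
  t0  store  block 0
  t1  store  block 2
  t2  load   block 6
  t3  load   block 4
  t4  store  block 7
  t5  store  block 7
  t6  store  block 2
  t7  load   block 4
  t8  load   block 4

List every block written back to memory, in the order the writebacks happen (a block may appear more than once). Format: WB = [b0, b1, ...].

WB = [2, 0]

0: W B0 -> L0 miss  d=D]
1: W B2 -> L2 miss  d=D]
2: R B6 -> L2 miss wb->B2  d=-]
3: R B4 -> L0 miss wb->B0  d=-]
4: W B7 -> L3 miss  d=D]
5: W B7 -> L3 hit  d=D]
6: W B2 -> L2 miss  d=D]
7: R B4 -> L0 hit  d=-]
8: R B4 -> L0 hit  d=-]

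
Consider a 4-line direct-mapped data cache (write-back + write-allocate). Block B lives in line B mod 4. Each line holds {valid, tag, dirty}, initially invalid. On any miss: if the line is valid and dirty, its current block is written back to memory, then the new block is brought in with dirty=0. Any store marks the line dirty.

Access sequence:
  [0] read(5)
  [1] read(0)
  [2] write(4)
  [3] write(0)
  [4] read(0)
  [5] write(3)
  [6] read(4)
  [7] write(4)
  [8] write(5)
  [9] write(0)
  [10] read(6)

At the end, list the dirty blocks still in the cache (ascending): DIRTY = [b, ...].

DIRTY = [0, 3, 5]

0: R B5 -> L1 miss  d=-]
1: R B0 -> L0 miss  d=-]
2: W B4 -> L0 miss  d=D]
3: W B0 -> L0 miss wb->B4  d=D]
4: R B0 -> L0 hit  d=D]
5: W B3 -> L3 miss  d=D]
6: R B4 -> L0 miss wb->B0  d=-]
7: W B4 -> L0 hit  d=D]
8: W B5 -> L1 hit  d=D]
9: W B0 -> L0 miss wb->B4  d=D]
10: R B6 -> L2 miss  d=-]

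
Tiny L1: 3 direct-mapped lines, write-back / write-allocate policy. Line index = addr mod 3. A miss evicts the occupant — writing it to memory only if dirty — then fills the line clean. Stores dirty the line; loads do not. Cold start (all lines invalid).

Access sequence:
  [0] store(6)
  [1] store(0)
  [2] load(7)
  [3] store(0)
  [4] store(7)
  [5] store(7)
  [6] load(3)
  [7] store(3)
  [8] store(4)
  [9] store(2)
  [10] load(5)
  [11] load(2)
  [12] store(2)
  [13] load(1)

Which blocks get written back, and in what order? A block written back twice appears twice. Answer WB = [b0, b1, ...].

WB = [6, 0, 7, 2, 4]

0: W B6 → L0 miss [D]
1: W B0 → L0 miss wb→B6 [D]
2: R B7 → L1 miss [-]
3: W B0 → L0 hit [D]
4: W B7 → L1 hit [D]
5: W B7 → L1 hit [D]
6: R B3 → L0 miss wb→B0 [-]
7: W B3 → L0 hit [D]
8: W B4 → L1 miss wb→B7 [D]
9: W B2 → L2 miss [D]
10: R B5 → L2 miss wb→B2 [-]
11: R B2 → L2 miss [-]
12: W B2 → L2 hit [D]
13: R B1 → L1 miss wb→B4 [-]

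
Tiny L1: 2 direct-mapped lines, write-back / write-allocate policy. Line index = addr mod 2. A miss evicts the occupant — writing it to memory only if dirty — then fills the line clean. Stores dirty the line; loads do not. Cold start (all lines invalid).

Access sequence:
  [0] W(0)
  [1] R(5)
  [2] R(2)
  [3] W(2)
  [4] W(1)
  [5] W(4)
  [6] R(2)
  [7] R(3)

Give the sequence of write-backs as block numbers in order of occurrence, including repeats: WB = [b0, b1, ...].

WB = [0, 2, 4, 1]

0: W B0 → L0 miss [D]
1: R B5 → L1 miss [-]
2: R B2 → L0 miss wb→B0 [-]
3: W B2 → L0 hit [D]
4: W B1 → L1 miss [D]
5: W B4 → L0 miss wb→B2 [D]
6: R B2 → L0 miss wb→B4 [-]
7: R B3 → L1 miss wb→B1 [-]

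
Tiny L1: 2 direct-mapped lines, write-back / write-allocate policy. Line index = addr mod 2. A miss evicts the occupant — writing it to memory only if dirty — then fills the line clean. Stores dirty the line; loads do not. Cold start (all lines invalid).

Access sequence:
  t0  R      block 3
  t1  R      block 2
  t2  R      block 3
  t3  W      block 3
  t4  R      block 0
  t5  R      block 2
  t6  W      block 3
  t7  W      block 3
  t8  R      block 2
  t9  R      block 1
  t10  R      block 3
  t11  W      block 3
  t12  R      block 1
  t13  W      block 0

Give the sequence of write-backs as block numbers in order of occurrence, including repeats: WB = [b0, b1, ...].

0: R B3 -> L1 miss  d=-]
1: R B2 -> L0 miss  d=-]
2: R B3 -> L1 hit  d=-]
3: W B3 -> L1 hit  d=D]
4: R B0 -> L0 miss  d=-]
5: R B2 -> L0 miss  d=-]
6: W B3 -> L1 hit  d=D]
7: W B3 -> L1 hit  d=D]
8: R B2 -> L0 hit  d=-]
9: R B1 -> L1 miss wb->B3  d=-]
10: R B3 -> L1 miss  d=-]
11: W B3 -> L1 hit  d=D]
12: R B1 -> L1 miss wb->B3  d=-]
13: W B0 -> L0 miss  d=D]

WB = [3, 3]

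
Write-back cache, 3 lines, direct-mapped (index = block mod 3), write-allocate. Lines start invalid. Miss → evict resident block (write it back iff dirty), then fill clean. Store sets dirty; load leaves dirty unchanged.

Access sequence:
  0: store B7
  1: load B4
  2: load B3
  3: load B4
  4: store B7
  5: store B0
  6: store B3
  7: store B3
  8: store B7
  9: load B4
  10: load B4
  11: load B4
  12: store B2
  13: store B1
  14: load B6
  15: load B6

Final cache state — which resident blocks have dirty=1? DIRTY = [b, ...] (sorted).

DIRTY = [1, 2]

  0 | W B7 → L1 miss [D]
  1 | R B4 → L1 miss wb→B7 [-]
  2 | R B3 → L0 miss [-]
  3 | R B4 → L1 hit [-]
  4 | W B7 → L1 miss [D]
  5 | W B0 → L0 miss [D]
  6 | W B3 → L0 miss wb→B0 [D]
  7 | W B3 → L0 hit [D]
  8 | W B7 → L1 hit [D]
  9 | R B4 → L1 miss wb→B7 [-]
  10 | R B4 → L1 hit [-]
  11 | R B4 → L1 hit [-]
  12 | W B2 → L2 miss [D]
  13 | W B1 → L1 miss [D]
  14 | R B6 → L0 miss wb→B3 [-]
  15 | R B6 → L0 hit [-]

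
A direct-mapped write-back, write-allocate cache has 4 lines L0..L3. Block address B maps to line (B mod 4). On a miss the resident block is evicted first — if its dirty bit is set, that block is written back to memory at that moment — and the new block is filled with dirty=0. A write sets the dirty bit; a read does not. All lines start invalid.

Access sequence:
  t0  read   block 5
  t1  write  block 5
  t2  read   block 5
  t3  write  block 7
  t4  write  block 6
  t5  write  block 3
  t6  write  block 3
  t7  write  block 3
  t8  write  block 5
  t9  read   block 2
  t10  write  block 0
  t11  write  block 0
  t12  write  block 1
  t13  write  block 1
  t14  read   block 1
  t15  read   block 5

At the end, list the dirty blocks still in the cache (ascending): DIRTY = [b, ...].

DIRTY = [0, 3]

0: R B5 -> L1 miss  d=-]
1: W B5 -> L1 hit  d=D]
2: R B5 -> L1 hit  d=D]
3: W B7 -> L3 miss  d=D]
4: W B6 -> L2 miss  d=D]
5: W B3 -> L3 miss wb->B7  d=D]
6: W B3 -> L3 hit  d=D]
7: W B3 -> L3 hit  d=D]
8: W B5 -> L1 hit  d=D]
9: R B2 -> L2 miss wb->B6  d=-]
10: W B0 -> L0 miss  d=D]
11: W B0 -> L0 hit  d=D]
12: W B1 -> L1 miss wb->B5  d=D]
13: W B1 -> L1 hit  d=D]
14: R B1 -> L1 hit  d=D]
15: R B5 -> L1 miss wb->B1  d=-]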